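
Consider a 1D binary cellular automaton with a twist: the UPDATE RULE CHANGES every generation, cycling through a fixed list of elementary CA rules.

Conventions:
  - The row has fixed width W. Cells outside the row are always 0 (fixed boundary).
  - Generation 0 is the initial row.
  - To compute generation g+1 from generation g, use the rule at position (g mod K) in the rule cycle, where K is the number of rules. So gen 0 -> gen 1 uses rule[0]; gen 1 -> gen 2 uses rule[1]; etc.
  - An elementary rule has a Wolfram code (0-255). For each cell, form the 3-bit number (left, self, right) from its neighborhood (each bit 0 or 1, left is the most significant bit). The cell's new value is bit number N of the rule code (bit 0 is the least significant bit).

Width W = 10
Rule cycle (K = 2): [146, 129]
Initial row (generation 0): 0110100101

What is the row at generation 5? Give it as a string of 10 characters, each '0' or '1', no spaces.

Answer: 0000000010

Derivation:
Gen 0: 0110100101
Gen 1 (rule 146): 1000011000
Gen 2 (rule 129): 0011000011
Gen 3 (rule 146): 0100100100
Gen 4 (rule 129): 0000000001
Gen 5 (rule 146): 0000000010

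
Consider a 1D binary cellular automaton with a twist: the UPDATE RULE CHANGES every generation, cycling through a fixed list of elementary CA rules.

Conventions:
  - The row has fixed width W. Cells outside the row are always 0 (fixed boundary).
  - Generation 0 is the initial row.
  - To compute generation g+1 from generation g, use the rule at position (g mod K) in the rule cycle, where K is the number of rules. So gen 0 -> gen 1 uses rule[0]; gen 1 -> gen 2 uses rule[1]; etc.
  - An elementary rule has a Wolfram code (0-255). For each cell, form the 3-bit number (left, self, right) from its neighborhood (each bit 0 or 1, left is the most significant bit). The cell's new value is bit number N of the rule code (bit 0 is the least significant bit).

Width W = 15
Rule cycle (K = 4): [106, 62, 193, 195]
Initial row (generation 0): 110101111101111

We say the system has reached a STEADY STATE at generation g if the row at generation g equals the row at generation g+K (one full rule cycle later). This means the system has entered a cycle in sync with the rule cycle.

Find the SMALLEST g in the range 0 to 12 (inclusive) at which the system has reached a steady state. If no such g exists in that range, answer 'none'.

Gen 0: 110101111101111
Gen 1 (rule 106): 111011000111001
Gen 2 (rule 62): 100110101100111
Gen 3 (rule 193): 000010000100011
Gen 4 (rule 195): 111100111001101
Gen 5 (rule 106): 100101101011110
Gen 6 (rule 62): 111111011110001
Gen 7 (rule 193): 011111001110100
Gen 8 (rule 195): 101111010110001
Gen 9 (rule 106): 011001101110010
Gen 10 (rule 62): 110111011001111
Gen 11 (rule 193): 010011001000111
Gen 12 (rule 195): 100101010011011
Gen 13 (rule 106): 001010100111111
Gen 14 (rule 62): 011111111100000
Gen 15 (rule 193): 001111111101111
Gen 16 (rule 195): 110111111100111

Answer: none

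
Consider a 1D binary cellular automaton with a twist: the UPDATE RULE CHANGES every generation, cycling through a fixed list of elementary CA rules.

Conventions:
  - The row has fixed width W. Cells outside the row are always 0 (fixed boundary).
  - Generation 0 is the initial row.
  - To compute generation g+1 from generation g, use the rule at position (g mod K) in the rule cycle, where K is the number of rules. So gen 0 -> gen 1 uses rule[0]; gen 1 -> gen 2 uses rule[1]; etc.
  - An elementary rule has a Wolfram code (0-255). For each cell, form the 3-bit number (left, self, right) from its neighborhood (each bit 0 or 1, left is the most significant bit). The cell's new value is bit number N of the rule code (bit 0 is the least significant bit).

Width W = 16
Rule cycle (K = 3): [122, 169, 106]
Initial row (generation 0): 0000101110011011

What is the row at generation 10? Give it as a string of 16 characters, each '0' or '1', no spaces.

Gen 0: 0000101110011011
Gen 1 (rule 122): 0001011011111111
Gen 2 (rule 169): 1100110111111110
Gen 3 (rule 106): 1101111100000010
Gen 4 (rule 122): 1111000110000101
Gen 5 (rule 169): 1110010100110010
Gen 6 (rule 106): 1010101001110100
Gen 7 (rule 122): 0101010111011010
Gen 8 (rule 169): 0010101110110100
Gen 9 (rule 106): 0101011011111000
Gen 10 (rule 122): 1010111110001100

Answer: 1010111110001100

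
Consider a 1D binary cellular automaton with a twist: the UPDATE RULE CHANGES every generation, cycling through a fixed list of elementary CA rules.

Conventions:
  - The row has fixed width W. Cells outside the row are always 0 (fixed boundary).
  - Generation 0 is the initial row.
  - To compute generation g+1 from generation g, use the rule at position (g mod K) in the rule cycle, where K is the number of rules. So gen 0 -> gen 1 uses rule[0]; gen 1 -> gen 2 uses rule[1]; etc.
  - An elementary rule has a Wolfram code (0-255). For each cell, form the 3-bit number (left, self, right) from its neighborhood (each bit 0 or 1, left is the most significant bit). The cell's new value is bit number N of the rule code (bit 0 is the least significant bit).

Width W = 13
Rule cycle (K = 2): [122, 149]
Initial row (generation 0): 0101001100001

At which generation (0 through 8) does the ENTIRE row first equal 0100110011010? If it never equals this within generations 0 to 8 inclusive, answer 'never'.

Answer: 7

Derivation:
Gen 0: 0101001100001
Gen 1 (rule 122): 1010111110010
Gen 2 (rule 149): 1010011101011
Gen 3 (rule 122): 0101110110111
Gen 4 (rule 149): 0100100000010
Gen 5 (rule 122): 1011010000101
Gen 6 (rule 149): 1000011110101
Gen 7 (rule 122): 0100110011010
Gen 8 (rule 149): 0110001000011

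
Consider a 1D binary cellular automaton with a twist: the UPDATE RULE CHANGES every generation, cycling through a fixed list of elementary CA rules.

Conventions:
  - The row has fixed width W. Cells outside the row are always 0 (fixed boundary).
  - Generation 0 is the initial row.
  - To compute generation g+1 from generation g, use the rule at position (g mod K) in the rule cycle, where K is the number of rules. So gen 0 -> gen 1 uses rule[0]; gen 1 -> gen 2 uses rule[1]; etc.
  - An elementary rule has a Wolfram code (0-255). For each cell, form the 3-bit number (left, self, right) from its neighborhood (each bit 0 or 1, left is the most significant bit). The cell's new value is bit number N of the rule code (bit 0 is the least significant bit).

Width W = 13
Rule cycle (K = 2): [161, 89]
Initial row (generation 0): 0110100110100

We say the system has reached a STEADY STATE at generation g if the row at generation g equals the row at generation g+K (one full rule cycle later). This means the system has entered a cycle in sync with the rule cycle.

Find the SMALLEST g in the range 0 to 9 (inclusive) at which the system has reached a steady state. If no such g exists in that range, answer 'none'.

Gen 0: 0110100110100
Gen 1 (rule 161): 0001000001001
Gen 2 (rule 89): 1100111100100
Gen 3 (rule 161): 0000011000001
Gen 4 (rule 89): 1111011111100
Gen 5 (rule 161): 0110101111001
Gen 6 (rule 89): 0110001001100
Gen 7 (rule 161): 0000100000001
Gen 8 (rule 89): 1110011111100
Gen 9 (rule 161): 0100001111001
Gen 10 (rule 89): 0011101001100
Gen 11 (rule 161): 1001010000001

Answer: none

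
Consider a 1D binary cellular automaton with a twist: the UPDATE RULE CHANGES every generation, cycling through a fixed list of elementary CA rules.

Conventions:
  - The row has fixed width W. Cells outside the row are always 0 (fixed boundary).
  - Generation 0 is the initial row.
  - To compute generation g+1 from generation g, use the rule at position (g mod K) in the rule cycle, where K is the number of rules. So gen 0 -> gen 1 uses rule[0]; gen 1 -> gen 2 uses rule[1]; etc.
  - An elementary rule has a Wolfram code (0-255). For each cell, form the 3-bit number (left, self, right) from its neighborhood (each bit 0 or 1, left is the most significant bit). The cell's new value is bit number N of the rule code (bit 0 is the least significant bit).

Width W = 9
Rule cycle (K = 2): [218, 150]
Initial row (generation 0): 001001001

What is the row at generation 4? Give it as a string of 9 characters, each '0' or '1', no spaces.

Answer: 010100111

Derivation:
Gen 0: 001001001
Gen 1 (rule 218): 010110110
Gen 2 (rule 150): 110000001
Gen 3 (rule 218): 111000010
Gen 4 (rule 150): 010100111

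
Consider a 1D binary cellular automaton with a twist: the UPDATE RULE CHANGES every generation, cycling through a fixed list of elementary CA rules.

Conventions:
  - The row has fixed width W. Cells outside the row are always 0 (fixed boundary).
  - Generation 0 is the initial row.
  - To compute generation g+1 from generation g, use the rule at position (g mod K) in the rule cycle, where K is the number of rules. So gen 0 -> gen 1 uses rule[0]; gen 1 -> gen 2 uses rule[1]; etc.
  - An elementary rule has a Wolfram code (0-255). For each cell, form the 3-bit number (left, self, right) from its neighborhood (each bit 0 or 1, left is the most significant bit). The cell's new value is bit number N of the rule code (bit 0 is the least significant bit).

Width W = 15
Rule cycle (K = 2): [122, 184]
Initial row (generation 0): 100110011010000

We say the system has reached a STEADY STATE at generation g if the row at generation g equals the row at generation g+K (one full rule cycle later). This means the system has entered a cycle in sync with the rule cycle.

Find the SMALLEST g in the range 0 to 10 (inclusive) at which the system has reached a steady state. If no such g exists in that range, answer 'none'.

Answer: 7

Derivation:
Gen 0: 100110011010000
Gen 1 (rule 122): 011111111101000
Gen 2 (rule 184): 011111111010100
Gen 3 (rule 122): 110000001101010
Gen 4 (rule 184): 101000001010101
Gen 5 (rule 122): 010100010101010
Gen 6 (rule 184): 001010001010101
Gen 7 (rule 122): 010101010101010
Gen 8 (rule 184): 001010101010101
Gen 9 (rule 122): 010101010101010
Gen 10 (rule 184): 001010101010101
Gen 11 (rule 122): 010101010101010
Gen 12 (rule 184): 001010101010101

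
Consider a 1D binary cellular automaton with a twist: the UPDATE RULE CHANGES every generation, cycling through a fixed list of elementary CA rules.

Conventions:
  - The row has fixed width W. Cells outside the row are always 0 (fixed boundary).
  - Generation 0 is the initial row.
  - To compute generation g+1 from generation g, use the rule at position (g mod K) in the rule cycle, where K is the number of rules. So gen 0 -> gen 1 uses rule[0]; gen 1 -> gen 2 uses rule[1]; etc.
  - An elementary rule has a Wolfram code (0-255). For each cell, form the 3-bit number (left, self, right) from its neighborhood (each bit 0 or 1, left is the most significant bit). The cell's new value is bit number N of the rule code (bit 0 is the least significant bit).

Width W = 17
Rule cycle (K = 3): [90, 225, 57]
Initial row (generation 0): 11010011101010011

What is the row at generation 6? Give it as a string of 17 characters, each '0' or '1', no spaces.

Answer: 10101100110000111

Derivation:
Gen 0: 11010011101010011
Gen 1 (rule 90): 11001110100001111
Gen 2 (rule 225): 01000111001100111
Gen 3 (rule 57): 00110100101010100
Gen 4 (rule 90): 01110011000000010
Gen 5 (rule 225): 00110001011111000
Gen 6 (rule 57): 10101100110000111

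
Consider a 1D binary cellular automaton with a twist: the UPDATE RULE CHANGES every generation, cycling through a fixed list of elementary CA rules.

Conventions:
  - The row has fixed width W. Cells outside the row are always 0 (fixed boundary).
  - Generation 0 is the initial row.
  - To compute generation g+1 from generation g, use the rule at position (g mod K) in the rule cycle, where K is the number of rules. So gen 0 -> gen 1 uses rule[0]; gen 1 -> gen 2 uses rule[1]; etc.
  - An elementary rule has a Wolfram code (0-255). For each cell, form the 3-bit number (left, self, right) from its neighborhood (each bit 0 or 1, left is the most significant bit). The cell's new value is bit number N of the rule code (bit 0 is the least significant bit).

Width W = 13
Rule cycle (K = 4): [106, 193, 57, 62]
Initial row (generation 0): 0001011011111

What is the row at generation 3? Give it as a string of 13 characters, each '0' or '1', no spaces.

Answer: 0111010001011

Derivation:
Gen 0: 0001011011111
Gen 1 (rule 106): 0010111110001
Gen 2 (rule 193): 1000011110100
Gen 3 (rule 57): 0111010001011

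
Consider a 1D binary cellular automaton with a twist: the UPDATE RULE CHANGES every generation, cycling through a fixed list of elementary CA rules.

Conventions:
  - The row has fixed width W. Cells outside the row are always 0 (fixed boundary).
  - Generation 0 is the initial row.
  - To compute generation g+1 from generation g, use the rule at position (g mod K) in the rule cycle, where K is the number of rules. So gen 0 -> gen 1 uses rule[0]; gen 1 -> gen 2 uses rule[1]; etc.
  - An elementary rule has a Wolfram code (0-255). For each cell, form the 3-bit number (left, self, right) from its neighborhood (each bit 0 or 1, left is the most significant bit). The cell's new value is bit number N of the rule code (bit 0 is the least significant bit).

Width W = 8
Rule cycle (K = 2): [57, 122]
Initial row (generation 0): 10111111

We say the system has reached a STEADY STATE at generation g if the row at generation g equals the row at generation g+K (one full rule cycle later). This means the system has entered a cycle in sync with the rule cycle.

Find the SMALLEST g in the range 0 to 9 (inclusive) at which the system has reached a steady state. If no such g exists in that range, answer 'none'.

Gen 0: 10111111
Gen 1 (rule 57): 01100000
Gen 2 (rule 122): 11110000
Gen 3 (rule 57): 10001111
Gen 4 (rule 122): 01011001
Gen 5 (rule 57): 00110100
Gen 6 (rule 122): 01111010
Gen 7 (rule 57): 01000101
Gen 8 (rule 122): 10101010
Gen 9 (rule 57): 01010101
Gen 10 (rule 122): 10101010
Gen 11 (rule 57): 01010101

Answer: 8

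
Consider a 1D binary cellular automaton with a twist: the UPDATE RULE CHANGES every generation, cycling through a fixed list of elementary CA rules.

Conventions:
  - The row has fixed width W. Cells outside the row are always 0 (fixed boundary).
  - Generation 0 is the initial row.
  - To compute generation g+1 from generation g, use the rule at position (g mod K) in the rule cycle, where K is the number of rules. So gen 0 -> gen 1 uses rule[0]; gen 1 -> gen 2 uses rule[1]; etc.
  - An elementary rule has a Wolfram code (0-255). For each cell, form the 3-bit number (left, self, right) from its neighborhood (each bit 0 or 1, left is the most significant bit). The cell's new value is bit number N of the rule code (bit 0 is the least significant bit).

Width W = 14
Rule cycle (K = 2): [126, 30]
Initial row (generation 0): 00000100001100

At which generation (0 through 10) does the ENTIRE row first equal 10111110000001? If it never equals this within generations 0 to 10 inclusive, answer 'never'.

Gen 0: 00000100001100
Gen 1 (rule 126): 00001110011110
Gen 2 (rule 30): 00011001110001
Gen 3 (rule 126): 00111111011011
Gen 4 (rule 30): 01100000010010
Gen 5 (rule 126): 11110000111111
Gen 6 (rule 30): 10001001100000
Gen 7 (rule 126): 11011111110000
Gen 8 (rule 30): 10010000001000
Gen 9 (rule 126): 11111000011100
Gen 10 (rule 30): 10000100110010

Answer: never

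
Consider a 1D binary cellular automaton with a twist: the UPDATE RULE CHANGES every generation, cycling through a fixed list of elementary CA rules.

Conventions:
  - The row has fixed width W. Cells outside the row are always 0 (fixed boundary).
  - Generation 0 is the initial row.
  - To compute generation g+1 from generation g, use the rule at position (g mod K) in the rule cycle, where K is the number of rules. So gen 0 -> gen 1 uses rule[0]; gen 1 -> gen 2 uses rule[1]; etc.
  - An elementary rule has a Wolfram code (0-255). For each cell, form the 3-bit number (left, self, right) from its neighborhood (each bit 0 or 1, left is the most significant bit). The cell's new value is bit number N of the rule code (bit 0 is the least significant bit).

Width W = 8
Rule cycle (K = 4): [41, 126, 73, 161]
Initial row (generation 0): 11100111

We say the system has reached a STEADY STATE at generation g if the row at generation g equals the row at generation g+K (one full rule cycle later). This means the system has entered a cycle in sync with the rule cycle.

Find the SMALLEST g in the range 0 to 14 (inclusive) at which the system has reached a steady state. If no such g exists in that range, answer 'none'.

Gen 0: 11100111
Gen 1 (rule 41): 10000100
Gen 2 (rule 126): 11001110
Gen 3 (rule 73): 11001010
Gen 4 (rule 161): 00000100
Gen 5 (rule 41): 11110001
Gen 6 (rule 126): 10011011
Gen 7 (rule 73): 00011011
Gen 8 (rule 161): 11000100
Gen 9 (rule 41): 10010001
Gen 10 (rule 126): 11111011
Gen 11 (rule 73): 10001011
Gen 12 (rule 161): 00100100
Gen 13 (rule 41): 10000001
Gen 14 (rule 126): 11000011
Gen 15 (rule 73): 11011011
Gen 16 (rule 161): 00100100
Gen 17 (rule 41): 10000001
Gen 18 (rule 126): 11000011

Answer: 12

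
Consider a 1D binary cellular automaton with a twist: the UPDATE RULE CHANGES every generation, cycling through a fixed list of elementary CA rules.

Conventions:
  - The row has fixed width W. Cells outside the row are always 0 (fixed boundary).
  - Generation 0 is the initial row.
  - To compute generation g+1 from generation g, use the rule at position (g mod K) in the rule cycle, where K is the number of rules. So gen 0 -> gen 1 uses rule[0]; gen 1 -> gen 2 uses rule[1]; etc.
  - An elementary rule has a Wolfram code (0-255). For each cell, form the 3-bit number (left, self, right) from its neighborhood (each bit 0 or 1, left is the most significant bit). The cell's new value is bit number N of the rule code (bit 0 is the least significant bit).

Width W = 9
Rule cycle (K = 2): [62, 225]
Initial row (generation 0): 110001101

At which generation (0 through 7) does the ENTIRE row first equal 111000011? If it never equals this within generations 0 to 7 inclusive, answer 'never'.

Answer: never

Derivation:
Gen 0: 110001101
Gen 1 (rule 62): 101011011
Gen 2 (rule 225): 010101101
Gen 3 (rule 62): 111111011
Gen 4 (rule 225): 011111101
Gen 5 (rule 62): 110000011
Gen 6 (rule 225): 010111001
Gen 7 (rule 62): 111100111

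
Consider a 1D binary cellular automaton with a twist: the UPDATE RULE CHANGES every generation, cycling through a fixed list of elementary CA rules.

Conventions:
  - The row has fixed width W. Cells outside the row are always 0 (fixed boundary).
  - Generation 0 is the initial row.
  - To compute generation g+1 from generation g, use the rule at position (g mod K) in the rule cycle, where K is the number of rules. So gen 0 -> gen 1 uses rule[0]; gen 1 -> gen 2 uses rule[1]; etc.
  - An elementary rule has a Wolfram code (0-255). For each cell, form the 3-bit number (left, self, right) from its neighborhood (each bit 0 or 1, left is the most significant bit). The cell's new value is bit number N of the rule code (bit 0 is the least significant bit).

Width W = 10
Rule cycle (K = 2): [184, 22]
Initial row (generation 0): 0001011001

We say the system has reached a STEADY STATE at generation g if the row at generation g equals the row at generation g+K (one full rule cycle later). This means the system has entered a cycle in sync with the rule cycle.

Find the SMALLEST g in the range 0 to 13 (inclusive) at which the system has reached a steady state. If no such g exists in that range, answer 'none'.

Answer: none

Derivation:
Gen 0: 0001011001
Gen 1 (rule 184): 0000110100
Gen 2 (rule 22): 0001000110
Gen 3 (rule 184): 0000100101
Gen 4 (rule 22): 0001111101
Gen 5 (rule 184): 0001111010
Gen 6 (rule 22): 0010000011
Gen 7 (rule 184): 0001000010
Gen 8 (rule 22): 0011100111
Gen 9 (rule 184): 0011010110
Gen 10 (rule 22): 0100010001
Gen 11 (rule 184): 0010001000
Gen 12 (rule 22): 0111011100
Gen 13 (rule 184): 0110111010
Gen 14 (rule 22): 1000000011
Gen 15 (rule 184): 0100000010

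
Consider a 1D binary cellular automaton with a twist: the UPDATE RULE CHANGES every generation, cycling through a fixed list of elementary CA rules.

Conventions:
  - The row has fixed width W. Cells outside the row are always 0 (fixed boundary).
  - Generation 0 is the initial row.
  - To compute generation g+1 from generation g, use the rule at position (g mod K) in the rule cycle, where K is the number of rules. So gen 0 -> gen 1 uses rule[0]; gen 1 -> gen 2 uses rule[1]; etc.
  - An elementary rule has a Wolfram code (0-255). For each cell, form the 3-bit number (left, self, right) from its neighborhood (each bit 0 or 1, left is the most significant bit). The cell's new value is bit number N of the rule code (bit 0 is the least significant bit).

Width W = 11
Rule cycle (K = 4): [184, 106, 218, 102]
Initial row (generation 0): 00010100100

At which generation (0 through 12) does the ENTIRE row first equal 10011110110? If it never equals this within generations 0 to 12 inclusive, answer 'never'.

Answer: never

Derivation:
Gen 0: 00010100100
Gen 1 (rule 184): 00001010010
Gen 2 (rule 106): 00010100100
Gen 3 (rule 218): 00100011010
Gen 4 (rule 102): 01100101110
Gen 5 (rule 184): 01010011101
Gen 6 (rule 106): 10100110110
Gen 7 (rule 218): 00011110111
Gen 8 (rule 102): 00100011001
Gen 9 (rule 184): 00010010100
Gen 10 (rule 106): 00100101000
Gen 11 (rule 218): 01011000100
Gen 12 (rule 102): 11101001100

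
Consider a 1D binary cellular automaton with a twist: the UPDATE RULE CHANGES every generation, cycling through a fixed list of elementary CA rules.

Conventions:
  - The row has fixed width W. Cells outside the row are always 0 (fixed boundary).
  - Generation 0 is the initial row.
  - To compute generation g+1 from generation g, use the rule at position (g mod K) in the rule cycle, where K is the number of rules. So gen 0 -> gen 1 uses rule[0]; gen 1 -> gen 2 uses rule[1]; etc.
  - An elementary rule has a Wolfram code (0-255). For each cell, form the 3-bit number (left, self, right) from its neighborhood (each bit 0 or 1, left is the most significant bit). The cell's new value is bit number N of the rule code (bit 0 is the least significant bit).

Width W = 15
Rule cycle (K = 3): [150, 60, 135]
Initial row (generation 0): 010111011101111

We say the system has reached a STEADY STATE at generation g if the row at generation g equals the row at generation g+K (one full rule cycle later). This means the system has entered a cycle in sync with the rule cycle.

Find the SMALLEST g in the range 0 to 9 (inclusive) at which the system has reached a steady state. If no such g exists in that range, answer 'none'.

Answer: none

Derivation:
Gen 0: 010111011101111
Gen 1 (rule 150): 110010001000110
Gen 2 (rule 60): 101011001100101
Gen 3 (rule 135): 101000010001101
Gen 4 (rule 150): 101100111010001
Gen 5 (rule 60): 111010100111001
Gen 6 (rule 135): 010010101010011
Gen 7 (rule 150): 111110101011100
Gen 8 (rule 60): 100001111110010
Gen 9 (rule 135): 101110111100110
Gen 10 (rule 150): 100100011011001
Gen 11 (rule 60): 110110010110101
Gen 12 (rule 135): 000000110000101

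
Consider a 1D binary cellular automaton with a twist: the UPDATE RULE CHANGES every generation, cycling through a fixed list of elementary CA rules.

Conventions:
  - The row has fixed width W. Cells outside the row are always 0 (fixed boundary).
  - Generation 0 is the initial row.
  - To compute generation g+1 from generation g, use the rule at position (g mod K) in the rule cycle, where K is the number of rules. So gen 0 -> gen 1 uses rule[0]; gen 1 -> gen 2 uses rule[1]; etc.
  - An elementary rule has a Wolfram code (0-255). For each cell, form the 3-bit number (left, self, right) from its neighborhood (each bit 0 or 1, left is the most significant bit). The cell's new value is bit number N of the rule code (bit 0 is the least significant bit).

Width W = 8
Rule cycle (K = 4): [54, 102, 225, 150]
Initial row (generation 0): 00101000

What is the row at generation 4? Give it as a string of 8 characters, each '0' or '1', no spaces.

Gen 0: 00101000
Gen 1 (rule 54): 01111100
Gen 2 (rule 102): 10000100
Gen 3 (rule 225): 00110001
Gen 4 (rule 150): 01001011

Answer: 01001011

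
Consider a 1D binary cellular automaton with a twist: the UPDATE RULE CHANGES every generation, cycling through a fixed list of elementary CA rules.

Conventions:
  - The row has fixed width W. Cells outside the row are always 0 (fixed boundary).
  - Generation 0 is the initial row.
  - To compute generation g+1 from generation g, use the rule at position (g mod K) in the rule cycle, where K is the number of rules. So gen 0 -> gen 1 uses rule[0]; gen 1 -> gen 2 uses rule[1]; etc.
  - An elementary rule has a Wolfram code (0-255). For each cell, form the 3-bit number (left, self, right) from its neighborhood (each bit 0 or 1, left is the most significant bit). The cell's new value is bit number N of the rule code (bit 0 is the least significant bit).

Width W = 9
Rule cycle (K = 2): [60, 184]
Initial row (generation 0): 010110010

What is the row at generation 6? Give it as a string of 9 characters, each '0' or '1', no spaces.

Gen 0: 010110010
Gen 1 (rule 60): 011101011
Gen 2 (rule 184): 011010110
Gen 3 (rule 60): 010111101
Gen 4 (rule 184): 001111010
Gen 5 (rule 60): 001000111
Gen 6 (rule 184): 000100110

Answer: 000100110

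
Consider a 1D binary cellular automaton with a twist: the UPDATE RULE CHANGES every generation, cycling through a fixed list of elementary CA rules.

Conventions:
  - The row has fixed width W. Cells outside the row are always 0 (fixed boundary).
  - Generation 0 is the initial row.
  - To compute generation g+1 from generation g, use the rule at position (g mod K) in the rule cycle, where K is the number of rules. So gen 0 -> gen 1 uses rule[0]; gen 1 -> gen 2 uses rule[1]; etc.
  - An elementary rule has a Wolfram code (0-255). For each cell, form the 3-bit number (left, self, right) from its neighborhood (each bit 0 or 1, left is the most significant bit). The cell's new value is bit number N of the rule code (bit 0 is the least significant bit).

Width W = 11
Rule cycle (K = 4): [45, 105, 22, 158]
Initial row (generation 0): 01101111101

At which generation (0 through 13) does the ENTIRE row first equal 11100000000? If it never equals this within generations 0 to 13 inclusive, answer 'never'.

Answer: 4

Derivation:
Gen 0: 01101111101
Gen 1 (rule 45): 01011000011
Gen 2 (rule 105): 00111011011
Gen 3 (rule 22): 01000000000
Gen 4 (rule 158): 11100000000
Gen 5 (rule 45): 10001111111
Gen 6 (rule 105): 00101000001
Gen 7 (rule 22): 01101100011
Gen 8 (rule 158): 11001010110
Gen 9 (rule 45): 10001111100
Gen 10 (rule 105): 00101000101
Gen 11 (rule 22): 01101101101
Gen 12 (rule 158): 11001001001
Gen 13 (rule 45): 10001001001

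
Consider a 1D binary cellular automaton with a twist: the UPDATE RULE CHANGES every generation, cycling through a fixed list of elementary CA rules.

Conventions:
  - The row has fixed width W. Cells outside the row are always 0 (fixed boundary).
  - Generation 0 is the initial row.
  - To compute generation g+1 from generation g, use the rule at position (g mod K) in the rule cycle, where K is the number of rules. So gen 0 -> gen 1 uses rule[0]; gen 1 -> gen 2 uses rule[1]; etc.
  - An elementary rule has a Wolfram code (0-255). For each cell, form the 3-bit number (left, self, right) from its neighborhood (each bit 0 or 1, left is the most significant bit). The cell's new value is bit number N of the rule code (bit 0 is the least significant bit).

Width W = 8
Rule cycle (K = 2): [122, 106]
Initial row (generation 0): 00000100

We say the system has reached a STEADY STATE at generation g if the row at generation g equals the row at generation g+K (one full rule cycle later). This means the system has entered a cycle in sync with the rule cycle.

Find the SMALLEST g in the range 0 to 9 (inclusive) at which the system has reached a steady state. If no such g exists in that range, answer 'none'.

Answer: 4

Derivation:
Gen 0: 00000100
Gen 1 (rule 122): 00001010
Gen 2 (rule 106): 00010100
Gen 3 (rule 122): 00101010
Gen 4 (rule 106): 01010100
Gen 5 (rule 122): 10101010
Gen 6 (rule 106): 01010100
Gen 7 (rule 122): 10101010
Gen 8 (rule 106): 01010100
Gen 9 (rule 122): 10101010
Gen 10 (rule 106): 01010100
Gen 11 (rule 122): 10101010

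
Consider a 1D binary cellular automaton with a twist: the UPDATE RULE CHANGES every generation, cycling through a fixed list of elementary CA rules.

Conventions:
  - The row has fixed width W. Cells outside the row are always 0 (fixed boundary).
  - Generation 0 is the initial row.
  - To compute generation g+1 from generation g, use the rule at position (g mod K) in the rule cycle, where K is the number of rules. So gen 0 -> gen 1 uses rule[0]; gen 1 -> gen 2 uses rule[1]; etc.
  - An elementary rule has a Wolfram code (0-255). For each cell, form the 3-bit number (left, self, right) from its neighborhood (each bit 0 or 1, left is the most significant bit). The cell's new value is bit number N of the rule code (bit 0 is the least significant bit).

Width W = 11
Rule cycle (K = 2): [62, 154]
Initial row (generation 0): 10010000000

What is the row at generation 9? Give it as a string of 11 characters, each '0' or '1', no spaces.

Answer: 11001111001

Derivation:
Gen 0: 10010000000
Gen 1 (rule 62): 11111000000
Gen 2 (rule 154): 11110100000
Gen 3 (rule 62): 10001110000
Gen 4 (rule 154): 01011101000
Gen 5 (rule 62): 11110011100
Gen 6 (rule 154): 11101111010
Gen 7 (rule 62): 10011000111
Gen 8 (rule 154): 01110101110
Gen 9 (rule 62): 11001111001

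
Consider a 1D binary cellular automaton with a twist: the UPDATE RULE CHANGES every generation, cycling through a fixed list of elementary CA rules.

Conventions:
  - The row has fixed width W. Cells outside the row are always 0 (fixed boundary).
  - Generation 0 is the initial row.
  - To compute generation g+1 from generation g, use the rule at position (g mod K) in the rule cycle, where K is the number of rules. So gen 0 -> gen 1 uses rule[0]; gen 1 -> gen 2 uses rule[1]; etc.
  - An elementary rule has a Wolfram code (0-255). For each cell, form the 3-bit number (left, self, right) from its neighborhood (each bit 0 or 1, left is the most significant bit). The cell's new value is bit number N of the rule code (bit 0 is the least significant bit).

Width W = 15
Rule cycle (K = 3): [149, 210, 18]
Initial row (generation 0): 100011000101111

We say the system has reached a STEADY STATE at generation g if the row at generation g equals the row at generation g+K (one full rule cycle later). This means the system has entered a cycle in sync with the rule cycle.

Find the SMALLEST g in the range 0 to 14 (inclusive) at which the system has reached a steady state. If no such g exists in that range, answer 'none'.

Gen 0: 100011000101111
Gen 1 (rule 149): 111000110100110
Gen 2 (rule 210): 011101010011011
Gen 3 (rule 18): 100000001100000
Gen 4 (rule 149): 111111100011111
Gen 5 (rule 210): 011111110101111
Gen 6 (rule 18): 100000000000000
Gen 7 (rule 149): 111111111111111
Gen 8 (rule 210): 011111111111111
Gen 9 (rule 18): 100000000000000
Gen 10 (rule 149): 111111111111111
Gen 11 (rule 210): 011111111111111
Gen 12 (rule 18): 100000000000000
Gen 13 (rule 149): 111111111111111
Gen 14 (rule 210): 011111111111111
Gen 15 (rule 18): 100000000000000
Gen 16 (rule 149): 111111111111111
Gen 17 (rule 210): 011111111111111

Answer: 6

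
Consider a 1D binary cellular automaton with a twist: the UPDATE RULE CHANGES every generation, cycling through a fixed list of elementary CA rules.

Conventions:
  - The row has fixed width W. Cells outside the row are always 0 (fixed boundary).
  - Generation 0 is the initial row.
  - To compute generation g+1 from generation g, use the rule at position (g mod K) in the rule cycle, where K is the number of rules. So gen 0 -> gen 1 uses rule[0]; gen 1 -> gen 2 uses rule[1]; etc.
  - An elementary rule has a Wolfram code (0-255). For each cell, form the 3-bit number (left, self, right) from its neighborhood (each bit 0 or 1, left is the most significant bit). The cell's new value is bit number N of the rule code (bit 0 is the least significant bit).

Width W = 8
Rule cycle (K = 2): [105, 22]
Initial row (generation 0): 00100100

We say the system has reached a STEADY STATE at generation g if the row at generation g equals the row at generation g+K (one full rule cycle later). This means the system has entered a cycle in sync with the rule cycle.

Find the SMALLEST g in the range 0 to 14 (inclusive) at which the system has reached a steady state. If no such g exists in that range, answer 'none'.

Gen 0: 00100100
Gen 1 (rule 105): 10000001
Gen 2 (rule 22): 11000011
Gen 3 (rule 105): 11011011
Gen 4 (rule 22): 00000000
Gen 5 (rule 105): 11111111
Gen 6 (rule 22): 00000000
Gen 7 (rule 105): 11111111
Gen 8 (rule 22): 00000000
Gen 9 (rule 105): 11111111
Gen 10 (rule 22): 00000000
Gen 11 (rule 105): 11111111
Gen 12 (rule 22): 00000000
Gen 13 (rule 105): 11111111
Gen 14 (rule 22): 00000000
Gen 15 (rule 105): 11111111
Gen 16 (rule 22): 00000000

Answer: 4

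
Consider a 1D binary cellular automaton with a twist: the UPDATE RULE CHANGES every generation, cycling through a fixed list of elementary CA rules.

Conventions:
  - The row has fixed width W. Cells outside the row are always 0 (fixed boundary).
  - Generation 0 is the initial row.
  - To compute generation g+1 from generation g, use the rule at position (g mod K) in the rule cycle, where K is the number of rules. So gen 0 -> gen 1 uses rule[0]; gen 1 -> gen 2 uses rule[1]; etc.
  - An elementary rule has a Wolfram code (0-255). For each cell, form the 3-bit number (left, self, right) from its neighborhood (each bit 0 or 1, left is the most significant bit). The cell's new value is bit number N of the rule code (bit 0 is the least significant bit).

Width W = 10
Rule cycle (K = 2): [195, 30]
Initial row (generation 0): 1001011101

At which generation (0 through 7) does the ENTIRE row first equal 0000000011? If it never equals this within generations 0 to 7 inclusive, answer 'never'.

Answer: never

Derivation:
Gen 0: 1001011101
Gen 1 (rule 195): 0010001100
Gen 2 (rule 30): 0111011010
Gen 3 (rule 195): 1011001000
Gen 4 (rule 30): 1010111100
Gen 5 (rule 195): 0000011101
Gen 6 (rule 30): 0000110001
Gen 7 (rule 195): 1111010110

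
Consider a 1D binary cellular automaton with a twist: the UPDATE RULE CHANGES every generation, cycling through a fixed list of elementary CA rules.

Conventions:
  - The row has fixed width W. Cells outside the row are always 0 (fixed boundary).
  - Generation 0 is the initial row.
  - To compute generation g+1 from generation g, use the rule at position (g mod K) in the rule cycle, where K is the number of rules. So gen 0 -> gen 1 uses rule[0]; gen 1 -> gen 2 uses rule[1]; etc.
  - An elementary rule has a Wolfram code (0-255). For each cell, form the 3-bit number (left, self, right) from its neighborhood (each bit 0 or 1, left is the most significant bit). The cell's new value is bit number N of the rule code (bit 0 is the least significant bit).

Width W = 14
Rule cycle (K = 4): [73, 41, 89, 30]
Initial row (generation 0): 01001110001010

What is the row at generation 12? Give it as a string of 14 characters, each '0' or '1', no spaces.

Answer: 11001110101100

Derivation:
Gen 0: 01001110001010
Gen 1 (rule 73): 00001010100000
Gen 2 (rule 41): 11100101001111
Gen 3 (rule 89): 10110000101001
Gen 4 (rule 30): 10101001101111
Gen 5 (rule 73): 00000001101001
Gen 6 (rule 41): 11111101010000
Gen 7 (rule 89): 10000100001111
Gen 8 (rule 30): 11001110011000
Gen 9 (rule 73): 11001010011011
Gen 10 (rule 41): 10000100010110
Gen 11 (rule 89): 01110011000111
Gen 12 (rule 30): 11001110101100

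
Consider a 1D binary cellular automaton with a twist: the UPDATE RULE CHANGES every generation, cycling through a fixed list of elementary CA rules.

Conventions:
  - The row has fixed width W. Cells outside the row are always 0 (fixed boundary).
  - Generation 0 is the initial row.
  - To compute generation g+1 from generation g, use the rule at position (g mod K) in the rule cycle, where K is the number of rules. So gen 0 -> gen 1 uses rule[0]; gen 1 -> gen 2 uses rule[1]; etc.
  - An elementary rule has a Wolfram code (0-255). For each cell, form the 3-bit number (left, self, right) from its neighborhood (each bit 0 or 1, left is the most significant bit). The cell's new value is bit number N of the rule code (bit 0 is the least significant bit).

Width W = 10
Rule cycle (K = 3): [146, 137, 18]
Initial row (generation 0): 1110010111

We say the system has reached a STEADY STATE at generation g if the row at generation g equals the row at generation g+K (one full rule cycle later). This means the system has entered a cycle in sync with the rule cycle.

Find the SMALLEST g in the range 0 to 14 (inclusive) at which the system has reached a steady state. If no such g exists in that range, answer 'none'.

Answer: 9

Derivation:
Gen 0: 1110010111
Gen 1 (rule 146): 0101100010
Gen 2 (rule 137): 0001001000
Gen 3 (rule 18): 0010110100
Gen 4 (rule 146): 0100000010
Gen 5 (rule 137): 0001111000
Gen 6 (rule 18): 0010000100
Gen 7 (rule 146): 0101001010
Gen 8 (rule 137): 0000000000
Gen 9 (rule 18): 0000000000
Gen 10 (rule 146): 0000000000
Gen 11 (rule 137): 1111111111
Gen 12 (rule 18): 0000000000
Gen 13 (rule 146): 0000000000
Gen 14 (rule 137): 1111111111
Gen 15 (rule 18): 0000000000
Gen 16 (rule 146): 0000000000
Gen 17 (rule 137): 1111111111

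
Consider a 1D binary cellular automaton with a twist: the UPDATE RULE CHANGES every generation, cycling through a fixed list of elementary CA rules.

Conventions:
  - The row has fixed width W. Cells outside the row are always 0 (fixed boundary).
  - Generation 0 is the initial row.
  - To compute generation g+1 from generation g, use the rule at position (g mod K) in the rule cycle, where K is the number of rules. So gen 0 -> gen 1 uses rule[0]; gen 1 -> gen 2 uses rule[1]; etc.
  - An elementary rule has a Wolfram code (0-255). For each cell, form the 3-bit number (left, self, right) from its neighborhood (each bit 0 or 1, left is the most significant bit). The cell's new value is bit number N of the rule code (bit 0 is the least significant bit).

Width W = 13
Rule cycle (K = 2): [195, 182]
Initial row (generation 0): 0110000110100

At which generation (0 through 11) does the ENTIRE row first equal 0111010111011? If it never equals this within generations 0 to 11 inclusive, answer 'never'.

Answer: 8

Derivation:
Gen 0: 0110000110100
Gen 1 (rule 195): 1010111010001
Gen 2 (rule 182): 1111010111011
Gen 3 (rule 195): 0111000011001
Gen 4 (rule 182): 1010100100111
Gen 5 (rule 195): 0000001001011
Gen 6 (rule 182): 0000011111100
Gen 7 (rule 195): 1111101111101
Gen 8 (rule 182): 0111010111011
Gen 9 (rule 195): 1011000011001
Gen 10 (rule 182): 1100100100111
Gen 11 (rule 195): 0101001001011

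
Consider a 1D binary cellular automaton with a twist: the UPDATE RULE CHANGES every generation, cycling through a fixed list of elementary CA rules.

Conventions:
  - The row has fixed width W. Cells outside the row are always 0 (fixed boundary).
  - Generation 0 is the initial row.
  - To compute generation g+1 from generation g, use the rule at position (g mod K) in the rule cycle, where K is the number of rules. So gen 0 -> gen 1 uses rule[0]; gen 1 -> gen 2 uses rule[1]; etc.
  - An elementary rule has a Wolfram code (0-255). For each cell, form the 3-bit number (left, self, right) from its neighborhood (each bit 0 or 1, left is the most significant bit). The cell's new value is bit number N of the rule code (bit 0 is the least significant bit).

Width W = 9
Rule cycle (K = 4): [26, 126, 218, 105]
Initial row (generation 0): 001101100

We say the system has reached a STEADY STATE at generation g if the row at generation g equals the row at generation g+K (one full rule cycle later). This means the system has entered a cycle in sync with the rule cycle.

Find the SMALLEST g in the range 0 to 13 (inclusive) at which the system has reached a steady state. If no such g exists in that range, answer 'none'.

Answer: 10

Derivation:
Gen 0: 001101100
Gen 1 (rule 26): 011001010
Gen 2 (rule 126): 111111111
Gen 3 (rule 218): 111111111
Gen 4 (rule 105): 100000001
Gen 5 (rule 26): 010000010
Gen 6 (rule 126): 111000111
Gen 7 (rule 218): 111101111
Gen 8 (rule 105): 100111001
Gen 9 (rule 26): 011100110
Gen 10 (rule 126): 110111111
Gen 11 (rule 218): 110111111
Gen 12 (rule 105): 111100001
Gen 13 (rule 26): 100010010
Gen 14 (rule 126): 110111111
Gen 15 (rule 218): 110111111
Gen 16 (rule 105): 111100001
Gen 17 (rule 26): 100010010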